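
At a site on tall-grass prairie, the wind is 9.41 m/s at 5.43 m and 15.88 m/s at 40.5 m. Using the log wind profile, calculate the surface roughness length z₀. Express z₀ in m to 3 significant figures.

Log law: V(z) ∝ ln(z/z₀). With r = V₁/V₂ = 9.41/15.88 = 0.59257,
r · ln(z₂/z₀) = ln(z₁/z₀) ⇒ ln z₀ = (ln z₁ − r·ln z₂)/(1 − r)
ln z₀ = (1.69194 − 0.59257×3.70130) / 0.40743 = -1.2305
z₀ = exp(-1.2305) = 0.2921 m

z₀ ≈ 0.292 m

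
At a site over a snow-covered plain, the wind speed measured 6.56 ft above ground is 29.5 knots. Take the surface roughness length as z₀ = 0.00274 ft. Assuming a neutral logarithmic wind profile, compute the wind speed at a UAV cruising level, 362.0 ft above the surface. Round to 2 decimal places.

44.71 knots

Log law: V(z) ∝ ln(z/z₀), so V₂/V₁ = ln(z₂/z₀) / ln(z₁/z₀).
ln(362.0/0.00274) = 11.7914, ln(6.56/0.00274) = 7.7808
V₂ = 29.5 × 11.7914/7.7808 = 29.5 × 1.5155 = 44.7060 knots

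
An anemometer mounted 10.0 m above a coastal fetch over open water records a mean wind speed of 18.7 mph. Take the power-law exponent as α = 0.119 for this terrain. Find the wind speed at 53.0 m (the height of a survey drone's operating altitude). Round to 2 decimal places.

22.81 mph

Power-law profile: V₂ = V₁ · (z₂/z₁)^α
V₂ = 18.7 × (53.0/10.0)^0.119 = 18.7 × (5.3000)^0.119
    = 18.7 × 1.2195 = 22.8050 mph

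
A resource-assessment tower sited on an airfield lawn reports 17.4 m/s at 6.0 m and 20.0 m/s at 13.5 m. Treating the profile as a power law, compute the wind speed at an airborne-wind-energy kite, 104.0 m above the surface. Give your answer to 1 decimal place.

28.4 m/s

First find α: α = ln(V₂/V₁)/ln(z₂/z₁) = ln(20.0/17.4)/ln(13.5/6.0) = 0.13926/0.81093 = 0.1717
Extrapolate from 13.5 m to 104.0 m: V₃ = 20.0 × (104.0/13.5)^0.1717 = 20.0 × 1.4200 = 28.3991 m/s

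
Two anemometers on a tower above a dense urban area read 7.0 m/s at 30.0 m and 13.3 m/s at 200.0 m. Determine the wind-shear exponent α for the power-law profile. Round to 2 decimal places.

Power law: V₂/V₁ = (z₂/z₁)^α ⇒ α = ln(V₂/V₁) / ln(z₂/z₁)
α = ln(13.3/7.0) / ln(200.0/30.0) = ln(1.9000) / ln(6.6667)
  = 0.64185 / 1.89712 = 0.33833

α ≈ 0.34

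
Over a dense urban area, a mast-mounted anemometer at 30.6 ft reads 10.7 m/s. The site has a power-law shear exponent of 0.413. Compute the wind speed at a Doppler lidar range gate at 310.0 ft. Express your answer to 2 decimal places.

Power-law profile: V₂ = V₁ · (z₂/z₁)^α
V₂ = 10.7 × (310.0/30.6)^0.413 = 10.7 × (10.1307)^0.413
    = 10.7 × 2.6021 = 27.8428 m/s

27.84 m/s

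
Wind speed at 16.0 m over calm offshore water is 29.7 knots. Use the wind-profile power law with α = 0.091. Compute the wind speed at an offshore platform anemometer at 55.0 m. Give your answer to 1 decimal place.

33.2 knots

Power-law profile: V₂ = V₁ · (z₂/z₁)^α
V₂ = 29.7 × (55.0/16.0)^0.091 = 29.7 × (3.4375)^0.091
    = 29.7 × 1.1189 = 33.2319 knots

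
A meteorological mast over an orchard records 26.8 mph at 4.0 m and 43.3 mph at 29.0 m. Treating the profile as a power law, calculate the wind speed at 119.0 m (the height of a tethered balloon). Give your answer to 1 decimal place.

61.0 mph

First find α: α = ln(V₂/V₁)/ln(z₂/z₁) = ln(43.3/26.8)/ln(29.0/4.0) = 0.47975/1.98100 = 0.2422
Extrapolate from 29.0 m to 119.0 m: V₃ = 43.3 × (119.0/29.0)^0.2422 = 43.3 × 1.4076 = 60.9506 mph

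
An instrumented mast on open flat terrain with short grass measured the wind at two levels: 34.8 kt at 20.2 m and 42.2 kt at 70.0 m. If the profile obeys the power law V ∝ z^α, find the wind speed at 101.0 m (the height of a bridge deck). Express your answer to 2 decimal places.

First find α: α = ln(V₂/V₁)/ln(z₂/z₁) = ln(42.2/34.8)/ln(70.0/20.2) = 0.19280/1.24281 = 0.1551
Extrapolate from 70.0 m to 101.0 m: V₃ = 42.2 × (101.0/70.0)^0.1551 = 42.2 × 1.0585 = 44.6697 kt

44.67 kt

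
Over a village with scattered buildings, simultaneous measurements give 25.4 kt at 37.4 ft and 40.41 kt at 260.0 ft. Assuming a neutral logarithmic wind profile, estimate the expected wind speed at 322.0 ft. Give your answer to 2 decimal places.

42.07 kt

Log law: V ∝ ln(z/z₀). From the pair, with r = V₁/V₂ = 0.62856,
ln z₀ = (ln z₁ − r·ln z₂)/(1 − r) = (3.6217 − 0.62856×5.5607)/0.37144 = 0.3405 → z₀ = 1.406 ft
V₃ = V₁ · ln(z₃/z₀)/ln(z₁/z₀) = 25.4 × 5.4341/3.2812 = 42.0656 kt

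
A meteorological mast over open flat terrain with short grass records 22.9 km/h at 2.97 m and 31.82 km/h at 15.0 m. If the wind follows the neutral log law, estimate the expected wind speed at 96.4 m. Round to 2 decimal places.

42.07 km/h

Log law: V ∝ ln(z/z₀). From the pair, with r = V₁/V₂ = 0.71967,
ln z₀ = (ln z₁ − r·ln z₂)/(1 − r) = (1.0886 − 0.71967×2.7081)/0.28033 = -3.0691 → z₀ = 0.04646 m
V₃ = V₁ · ln(z₃/z₀)/ln(z₁/z₀) = 22.9 × 7.6376/4.1577 = 42.0672 km/h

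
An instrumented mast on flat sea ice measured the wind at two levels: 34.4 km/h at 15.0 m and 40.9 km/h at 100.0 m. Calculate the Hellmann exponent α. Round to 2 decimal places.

Power law: V₂/V₁ = (z₂/z₁)^α ⇒ α = ln(V₂/V₁) / ln(z₂/z₁)
α = ln(40.9/34.4) / ln(100.0/15.0) = ln(1.1890) / ln(6.6667)
  = 0.17307 / 1.89712 = 0.09123

α ≈ 0.09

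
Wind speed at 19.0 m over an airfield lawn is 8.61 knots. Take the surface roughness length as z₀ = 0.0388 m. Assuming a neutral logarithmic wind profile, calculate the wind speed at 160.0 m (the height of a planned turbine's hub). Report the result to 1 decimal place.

Log law: V(z) ∝ ln(z/z₀), so V₂/V₁ = ln(z₂/z₀) / ln(z₁/z₀).
ln(160.0/0.0388) = 8.3245, ln(19.0/0.0388) = 6.1938
V₂ = 8.61 × 8.3245/6.1938 = 8.61 × 1.3440 = 11.5719 knots

11.6 knots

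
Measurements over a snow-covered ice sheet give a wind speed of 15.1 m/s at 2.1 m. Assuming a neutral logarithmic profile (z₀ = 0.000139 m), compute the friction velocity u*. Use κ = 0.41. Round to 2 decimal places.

Log law: V(z) = (u*/κ) · ln(z/z₀) ⇒ u* = κ · V / ln(z/z₀)
u* = 0.41 × 15.1 / ln(2.1/0.000139) = 0.41 × 15.1 / 9.6230
   = 6.1910 / 9.6230 = 0.6434 m/s

u* ≈ 0.64 m/s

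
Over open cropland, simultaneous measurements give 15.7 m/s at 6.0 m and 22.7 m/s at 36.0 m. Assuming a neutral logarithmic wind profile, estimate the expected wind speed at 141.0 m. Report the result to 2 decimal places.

Log law: V ∝ ln(z/z₀). From the pair, with r = V₁/V₂ = 0.69163,
ln z₀ = (ln z₁ − r·ln z₂)/(1 − r) = (1.7918 − 0.69163×3.5835)/0.30837 = -2.2269 → z₀ = 0.1079 m
V₃ = V₁ · ln(z₃/z₀)/ln(z₁/z₀) = 15.7 × 7.1757/4.0187 = 28.0337 m/s

28.03 m/s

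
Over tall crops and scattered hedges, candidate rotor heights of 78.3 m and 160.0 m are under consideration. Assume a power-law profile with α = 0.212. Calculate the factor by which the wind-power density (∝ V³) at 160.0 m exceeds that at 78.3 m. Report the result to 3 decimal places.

Speed ratio: V_B/V_A = (z_B/z_A)^α = (160.0/78.3)^0.212 = (2.0434)^0.212 = 1.16358
Power-density ratio: P_B/P_A = (V_B/V_A)³ = (1.16358)³ = 1.57539

1.575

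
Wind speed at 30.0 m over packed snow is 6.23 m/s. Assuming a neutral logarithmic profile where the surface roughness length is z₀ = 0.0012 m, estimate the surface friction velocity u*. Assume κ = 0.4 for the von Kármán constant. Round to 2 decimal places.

u* ≈ 0.25 m/s

Log law: V(z) = (u*/κ) · ln(z/z₀) ⇒ u* = κ · V / ln(z/z₀)
u* = 0.4 × 6.23 / ln(30.0/0.0012) = 0.4 × 6.23 / 10.1266
   = 2.4920 / 10.1266 = 0.2461 m/s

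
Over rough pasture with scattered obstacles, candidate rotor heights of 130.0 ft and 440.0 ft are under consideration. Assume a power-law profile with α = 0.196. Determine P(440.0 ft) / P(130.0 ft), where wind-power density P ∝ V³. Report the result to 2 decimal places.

2.05

Speed ratio: V_B/V_A = (z_B/z_A)^α = (440.0/130.0)^0.196 = (3.3846)^0.196 = 1.26994
Power-density ratio: P_B/P_A = (V_B/V_A)³ = (1.26994)³ = 2.04810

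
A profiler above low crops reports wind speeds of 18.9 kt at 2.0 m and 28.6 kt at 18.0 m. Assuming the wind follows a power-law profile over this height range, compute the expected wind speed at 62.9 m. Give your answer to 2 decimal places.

First find α: α = ln(V₂/V₁)/ln(z₂/z₁) = ln(28.6/18.9)/ln(18.0/2.0) = 0.41424/2.19722 = 0.1885
Extrapolate from 18.0 m to 62.9 m: V₃ = 28.6 × (62.9/18.0)^0.1885 = 28.6 × 1.2660 = 36.2084 kt

36.21 kt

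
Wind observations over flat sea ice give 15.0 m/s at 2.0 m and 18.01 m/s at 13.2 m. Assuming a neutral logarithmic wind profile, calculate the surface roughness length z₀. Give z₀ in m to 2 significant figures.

z₀ ≈ 0.00016 m

Log law: V(z) ∝ ln(z/z₀). With r = V₁/V₂ = 15.0/18.01 = 0.83287,
r · ln(z₂/z₀) = ln(z₁/z₀) ⇒ ln z₀ = (ln z₁ − r·ln z₂)/(1 − r)
ln z₀ = (0.69315 − 0.83287×2.58022) / 0.16713 = -8.7109
z₀ = exp(-8.7109) = 0.0001648 m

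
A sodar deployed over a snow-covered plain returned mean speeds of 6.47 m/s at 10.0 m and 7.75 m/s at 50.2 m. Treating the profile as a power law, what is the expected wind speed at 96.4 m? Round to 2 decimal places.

First find α: α = ln(V₂/V₁)/ln(z₂/z₁) = ln(7.75/6.47)/ln(50.2/10.0) = 0.18052/1.61343 = 0.1119
Extrapolate from 50.2 m to 96.4 m: V₃ = 7.75 × (96.4/50.2)^0.1119 = 7.75 × 1.0757 = 8.3369 m/s

8.34 m/s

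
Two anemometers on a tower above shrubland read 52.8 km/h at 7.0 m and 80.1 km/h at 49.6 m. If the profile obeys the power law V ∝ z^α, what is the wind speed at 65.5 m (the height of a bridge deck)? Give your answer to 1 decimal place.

85.0 km/h

First find α: α = ln(V₂/V₁)/ln(z₂/z₁) = ln(80.1/52.8)/ln(49.6/7.0) = 0.41676/1.95808 = 0.2128
Extrapolate from 49.6 m to 65.5 m: V₃ = 80.1 × (65.5/49.6)^0.2128 = 80.1 × 1.0610 = 84.9837 km/h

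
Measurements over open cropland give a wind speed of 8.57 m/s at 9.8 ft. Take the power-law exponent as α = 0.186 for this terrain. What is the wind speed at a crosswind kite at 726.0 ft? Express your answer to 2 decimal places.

19.09 m/s

Power-law profile: V₂ = V₁ · (z₂/z₁)^α
V₂ = 8.57 × (726.0/9.8)^0.186 = 8.57 × (74.0816)^0.186
    = 8.57 × 2.2272 = 19.0874 m/s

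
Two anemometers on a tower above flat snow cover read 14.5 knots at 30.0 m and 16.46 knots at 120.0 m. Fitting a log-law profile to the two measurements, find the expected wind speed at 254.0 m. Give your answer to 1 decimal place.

Log law: V ∝ ln(z/z₀). From the pair, with r = V₁/V₂ = 0.88092,
ln z₀ = (ln z₁ − r·ln z₂)/(1 − r) = (3.4012 − 0.88092×4.7875)/0.11908 = -6.8546 → z₀ = 0.001055 m
V₃ = V₁ · ln(z₃/z₀)/ln(z₁/z₀) = 14.5 × 12.3919/10.2557 = 17.5202 knots

17.5 knots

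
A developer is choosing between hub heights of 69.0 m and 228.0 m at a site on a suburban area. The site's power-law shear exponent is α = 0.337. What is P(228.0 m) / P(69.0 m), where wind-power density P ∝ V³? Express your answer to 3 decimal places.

3.348

Speed ratio: V_B/V_A = (z_B/z_A)^α = (228.0/69.0)^0.337 = (3.3043)^0.337 = 1.49600
Power-density ratio: P_B/P_A = (V_B/V_A)³ = (1.49600)³ = 3.34808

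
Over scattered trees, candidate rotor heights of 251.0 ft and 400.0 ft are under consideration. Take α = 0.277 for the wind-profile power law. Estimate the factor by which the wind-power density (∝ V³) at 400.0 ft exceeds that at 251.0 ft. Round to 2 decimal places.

1.47

Speed ratio: V_B/V_A = (z_B/z_A)^α = (400.0/251.0)^0.277 = (1.5936)^0.277 = 1.13779
Power-density ratio: P_B/P_A = (V_B/V_A)³ = (1.13779)³ = 1.47293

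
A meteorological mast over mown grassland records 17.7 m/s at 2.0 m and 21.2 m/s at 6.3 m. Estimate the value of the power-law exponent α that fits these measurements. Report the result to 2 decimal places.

Power law: V₂/V₁ = (z₂/z₁)^α ⇒ α = ln(V₂/V₁) / ln(z₂/z₁)
α = ln(21.2/17.7) / ln(6.3/2.0) = ln(1.1977) / ln(3.1500)
  = 0.18044 / 1.14740 = 0.15726

α ≈ 0.16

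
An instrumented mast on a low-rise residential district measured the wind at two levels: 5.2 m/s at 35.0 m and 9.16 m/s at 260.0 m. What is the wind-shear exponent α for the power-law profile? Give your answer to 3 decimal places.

Power law: V₂/V₁ = (z₂/z₁)^α ⇒ α = ln(V₂/V₁) / ln(z₂/z₁)
α = ln(9.16/5.2) / ln(260.0/35.0) = ln(1.7615) / ln(7.4286)
  = 0.56619 / 2.00533 = 0.28234

α ≈ 0.282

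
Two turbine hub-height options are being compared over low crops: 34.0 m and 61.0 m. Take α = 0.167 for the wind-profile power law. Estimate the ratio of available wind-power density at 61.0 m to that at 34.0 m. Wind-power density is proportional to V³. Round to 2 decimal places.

Speed ratio: V_B/V_A = (z_B/z_A)^α = (61.0/34.0)^0.167 = (1.7941)^0.167 = 1.10254
Power-density ratio: P_B/P_A = (V_B/V_A)³ = (1.10254)³ = 1.34023

1.34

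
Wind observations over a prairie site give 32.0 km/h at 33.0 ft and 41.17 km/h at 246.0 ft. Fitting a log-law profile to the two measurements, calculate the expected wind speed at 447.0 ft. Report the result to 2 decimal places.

43.90 km/h

Log law: V ∝ ln(z/z₀). From the pair, with r = V₁/V₂ = 0.77726,
ln z₀ = (ln z₁ − r·ln z₂)/(1 − r) = (3.4965 − 0.77726×5.5053)/0.22274 = -3.5136 → z₀ = 0.02979 ft
V₃ = V₁ · ln(z₃/z₀)/ln(z₁/z₀) = 32.0 × 9.6161/7.0101 = 43.8963 km/h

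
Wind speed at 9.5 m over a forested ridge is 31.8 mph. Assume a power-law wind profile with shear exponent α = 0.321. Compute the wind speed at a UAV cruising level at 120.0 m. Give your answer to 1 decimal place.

Power-law profile: V₂ = V₁ · (z₂/z₁)^α
V₂ = 31.8 × (120.0/9.5)^0.321 = 31.8 × (12.6316)^0.321
    = 31.8 × 2.2572 = 71.7786 mph

71.8 mph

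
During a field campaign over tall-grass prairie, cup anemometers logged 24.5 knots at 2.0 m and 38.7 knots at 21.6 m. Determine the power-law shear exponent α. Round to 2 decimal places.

Power law: V₂/V₁ = (z₂/z₁)^α ⇒ α = ln(V₂/V₁) / ln(z₂/z₁)
α = ln(38.7/24.5) / ln(21.6/2.0) = ln(1.5796) / ln(10.8000)
  = 0.45717 / 2.37955 = 0.19212

α ≈ 0.19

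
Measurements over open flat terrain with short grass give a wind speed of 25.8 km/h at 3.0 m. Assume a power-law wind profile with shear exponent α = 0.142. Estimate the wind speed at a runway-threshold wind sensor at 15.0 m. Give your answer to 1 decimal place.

Power-law profile: V₂ = V₁ · (z₂/z₁)^α
V₂ = 25.8 × (15.0/3.0)^0.142 = 25.8 × (5.0000)^0.142
    = 25.8 × 1.2568 = 32.4245 km/h

32.4 km/h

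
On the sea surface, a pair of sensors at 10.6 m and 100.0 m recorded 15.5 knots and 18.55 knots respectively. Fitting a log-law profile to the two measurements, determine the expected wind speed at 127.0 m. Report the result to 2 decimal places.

18.87 knots

Log law: V ∝ ln(z/z₀). From the pair, with r = V₁/V₂ = 0.83558,
ln z₀ = (ln z₁ − r·ln z₂)/(1 − r) = (2.3609 − 0.83558×4.6052)/0.16442 = -9.0447 → z₀ = 0.0001180 m
V₃ = V₁ · ln(z₃/z₀)/ln(z₁/z₀) = 15.5 × 13.8889/11.4055 = 18.8748 knots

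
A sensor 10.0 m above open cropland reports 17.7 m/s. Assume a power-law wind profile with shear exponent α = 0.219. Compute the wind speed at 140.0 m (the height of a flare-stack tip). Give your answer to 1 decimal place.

31.5 m/s

Power-law profile: V₂ = V₁ · (z₂/z₁)^α
V₂ = 17.7 × (140.0/10.0)^0.219 = 17.7 × (14.0000)^0.219
    = 17.7 × 1.7824 = 31.5483 m/s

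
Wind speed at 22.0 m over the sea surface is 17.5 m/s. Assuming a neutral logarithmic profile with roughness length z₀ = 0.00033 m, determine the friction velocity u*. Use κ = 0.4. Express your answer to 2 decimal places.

Log law: V(z) = (u*/κ) · ln(z/z₀) ⇒ u* = κ · V / ln(z/z₀)
u* = 0.4 × 17.5 / ln(22.0/0.00033) = 0.4 × 17.5 / 11.1075
   = 7.0000 / 11.1075 = 0.6302 m/s

u* ≈ 0.63 m/s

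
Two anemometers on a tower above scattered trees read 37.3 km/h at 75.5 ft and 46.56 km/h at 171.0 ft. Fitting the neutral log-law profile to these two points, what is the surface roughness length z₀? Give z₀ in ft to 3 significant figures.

Log law: V(z) ∝ ln(z/z₀). With r = V₁/V₂ = 37.3/46.56 = 0.80112,
r · ln(z₂/z₀) = ln(z₁/z₀) ⇒ ln z₀ = (ln z₁ − r·ln z₂)/(1 − r)
ln z₀ = (4.32413 − 0.80112×5.14166) / 0.19888 = 1.0311
z₀ = exp(1.0311) = 2.804 ft

z₀ ≈ 2.80 ft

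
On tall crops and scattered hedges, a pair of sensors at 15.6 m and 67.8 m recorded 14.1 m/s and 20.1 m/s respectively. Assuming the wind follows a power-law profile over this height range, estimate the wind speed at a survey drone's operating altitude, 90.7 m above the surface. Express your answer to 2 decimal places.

First find α: α = ln(V₂/V₁)/ln(z₂/z₁) = ln(20.1/14.1)/ln(67.8/15.6) = 0.35455/1.46929 = 0.2413
Extrapolate from 67.8 m to 90.7 m: V₃ = 20.1 × (90.7/67.8)^0.2413 = 20.1 × 1.0727 = 21.5621 m/s

21.56 m/s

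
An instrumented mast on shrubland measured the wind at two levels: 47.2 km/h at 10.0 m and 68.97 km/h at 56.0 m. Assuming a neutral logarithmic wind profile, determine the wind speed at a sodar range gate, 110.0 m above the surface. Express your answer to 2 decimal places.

Log law: V ∝ ln(z/z₀). From the pair, with r = V₁/V₂ = 0.68436,
ln z₀ = (ln z₁ − r·ln z₂)/(1 − r) = (2.3026 − 0.68436×4.0254)/0.31564 = -1.4326 → z₀ = 0.2387 m
V₃ = V₁ · ln(z₃/z₀)/ln(z₁/z₀) = 47.2 × 6.1331/3.7352 = 77.5014 km/h

77.50 km/h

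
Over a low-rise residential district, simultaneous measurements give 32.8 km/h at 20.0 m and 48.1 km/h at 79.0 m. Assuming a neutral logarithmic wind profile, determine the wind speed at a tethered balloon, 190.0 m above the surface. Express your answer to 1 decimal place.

Log law: V ∝ ln(z/z₀). From the pair, with r = V₁/V₂ = 0.68191,
ln z₀ = (ln z₁ − r·ln z₂)/(1 − r) = (2.9957 − 0.68191×4.3694)/0.31809 = 0.0508 → z₀ = 1.052 m
V₃ = V₁ · ln(z₃/z₀)/ln(z₁/z₀) = 32.8 × 5.1963/2.9450 = 57.8742 km/h

57.9 km/h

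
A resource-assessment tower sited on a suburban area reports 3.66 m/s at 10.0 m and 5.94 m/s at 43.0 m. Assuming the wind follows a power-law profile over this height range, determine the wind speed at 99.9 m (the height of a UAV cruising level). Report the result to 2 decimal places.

First find α: α = ln(V₂/V₁)/ln(z₂/z₁) = ln(5.94/3.66)/ln(43.0/10.0) = 0.48425/1.45862 = 0.3320
Extrapolate from 43.0 m to 99.9 m: V₃ = 5.94 × (99.9/43.0)^0.3320 = 5.94 × 1.3229 = 7.8583 m/s

7.86 m/s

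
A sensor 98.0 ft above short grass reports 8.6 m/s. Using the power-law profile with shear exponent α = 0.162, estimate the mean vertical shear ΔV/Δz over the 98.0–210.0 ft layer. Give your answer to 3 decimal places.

0.010 m/s/ft

Power law: V₂ = V₁ · (z₂/z₁)^α = 8.6 × (2.1429)^0.162 = 9.7301 m/s
ΔV/Δz = (9.7301 − 8.6)/(210.0 − 98.0) = 1.1301/112.0000 = 0.01009 m/s/ft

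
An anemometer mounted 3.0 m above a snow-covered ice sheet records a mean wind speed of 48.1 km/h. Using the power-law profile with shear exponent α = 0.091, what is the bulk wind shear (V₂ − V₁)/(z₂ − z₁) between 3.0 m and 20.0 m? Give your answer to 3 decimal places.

0.533 km/h/m

Power law: V₂ = V₁ · (z₂/z₁)^α = 48.1 × (6.6667)^0.091 = 57.1638 km/h
ΔV/Δz = (57.1638 − 48.1)/(20.0 − 3.0) = 9.0638/17.0000 = 0.53316 km/h/m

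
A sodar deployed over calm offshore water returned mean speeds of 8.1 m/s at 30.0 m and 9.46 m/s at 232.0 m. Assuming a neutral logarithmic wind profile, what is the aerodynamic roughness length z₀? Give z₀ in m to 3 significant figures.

Log law: V(z) ∝ ln(z/z₀). With r = V₁/V₂ = 8.1/9.46 = 0.85624,
r · ln(z₂/z₀) = ln(z₁/z₀) ⇒ ln z₀ = (ln z₁ − r·ln z₂)/(1 − r)
ln z₀ = (3.40120 − 0.85624×5.44674) / 0.14376 = -8.7818
z₀ = exp(-8.7818) = 0.0001535 m

z₀ ≈ 0.000154 m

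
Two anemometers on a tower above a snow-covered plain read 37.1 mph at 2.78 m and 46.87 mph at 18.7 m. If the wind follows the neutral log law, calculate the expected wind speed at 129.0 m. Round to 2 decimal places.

Log law: V ∝ ln(z/z₀). From the pair, with r = V₁/V₂ = 0.79155,
ln z₀ = (ln z₁ − r·ln z₂)/(1 − r) = (1.0225 − 0.79155×2.9285)/0.20845 = -6.2156 → z₀ = 0.001998 m
V₃ = V₁ · ln(z₃/z₀)/ln(z₁/z₀) = 37.1 × 11.0754/7.2380 = 56.7693 mph

56.77 mph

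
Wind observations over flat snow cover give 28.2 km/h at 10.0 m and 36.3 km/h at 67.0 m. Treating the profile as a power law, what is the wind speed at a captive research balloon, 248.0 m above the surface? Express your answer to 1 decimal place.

First find α: α = ln(V₂/V₁)/ln(z₂/z₁) = ln(36.3/28.2)/ln(67.0/10.0) = 0.25250/1.90211 = 0.1327
Extrapolate from 67.0 m to 248.0 m: V₃ = 36.3 × (248.0/67.0)^0.1327 = 36.3 × 1.1897 = 43.1873 km/h

43.2 km/h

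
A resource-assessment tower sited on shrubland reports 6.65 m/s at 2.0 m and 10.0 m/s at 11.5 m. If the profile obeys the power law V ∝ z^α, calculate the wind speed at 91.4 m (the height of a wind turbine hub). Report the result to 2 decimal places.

First find α: α = ln(V₂/V₁)/ln(z₂/z₁) = ln(10.0/6.65)/ln(11.5/2.0) = 0.40797/1.74920 = 0.2332
Extrapolate from 11.5 m to 91.4 m: V₃ = 10.0 × (91.4/11.5)^0.2332 = 10.0 × 1.6217 = 16.2168 m/s

16.22 m/s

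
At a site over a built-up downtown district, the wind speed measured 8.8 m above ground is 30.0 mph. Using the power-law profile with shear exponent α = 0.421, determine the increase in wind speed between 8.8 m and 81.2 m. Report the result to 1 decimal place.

Power law: V₂ = V₁ · (z₂/z₁)^α = 30.0 × (9.2273)^0.421 = 76.4570 mph
ΔV = 76.4570 − 30.0 = 46.4570 mph

46.5 mph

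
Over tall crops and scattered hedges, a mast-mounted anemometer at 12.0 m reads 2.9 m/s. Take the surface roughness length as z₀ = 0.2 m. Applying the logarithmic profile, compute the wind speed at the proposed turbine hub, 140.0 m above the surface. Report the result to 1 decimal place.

4.6 m/s

Log law: V(z) ∝ ln(z/z₀), so V₂/V₁ = ln(z₂/z₀) / ln(z₁/z₀).
ln(140.0/0.2) = 6.5511, ln(12.0/0.2) = 4.0943
V₂ = 2.9 × 6.5511/4.0943 = 2.9 × 1.6000 = 4.6401 m/s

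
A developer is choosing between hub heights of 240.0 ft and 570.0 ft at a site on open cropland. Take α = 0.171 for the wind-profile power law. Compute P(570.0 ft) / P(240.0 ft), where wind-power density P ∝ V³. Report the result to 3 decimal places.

1.559

Speed ratio: V_B/V_A = (z_B/z_A)^α = (570.0/240.0)^0.171 = (2.3750)^0.171 = 1.15941
Power-density ratio: P_B/P_A = (V_B/V_A)³ = (1.15941)³ = 1.55853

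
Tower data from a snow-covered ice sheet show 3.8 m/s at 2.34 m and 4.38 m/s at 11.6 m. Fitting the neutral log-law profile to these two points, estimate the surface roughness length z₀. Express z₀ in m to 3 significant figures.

z₀ ≈ 0.0000652 m

Log law: V(z) ∝ ln(z/z₀). With r = V₁/V₂ = 3.8/4.38 = 0.86758,
r · ln(z₂/z₀) = ln(z₁/z₀) ⇒ ln z₀ = (ln z₁ − r·ln z₂)/(1 − r)
ln z₀ = (0.85015 − 0.86758×2.45101) / 0.13242 = -9.6382
z₀ = exp(-9.6382) = 0.00006519 m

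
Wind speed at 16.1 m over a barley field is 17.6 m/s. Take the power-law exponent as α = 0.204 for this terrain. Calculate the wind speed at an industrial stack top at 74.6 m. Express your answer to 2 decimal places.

Power-law profile: V₂ = V₁ · (z₂/z₁)^α
V₂ = 17.6 × (74.6/16.1)^0.204 = 17.6 × (4.6335)^0.204
    = 17.6 × 1.3672 = 24.0635 m/s

24.06 m/s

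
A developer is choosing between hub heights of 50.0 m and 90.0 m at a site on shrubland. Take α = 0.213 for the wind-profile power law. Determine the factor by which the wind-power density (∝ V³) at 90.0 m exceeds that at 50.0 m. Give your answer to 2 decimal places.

1.46

Speed ratio: V_B/V_A = (z_B/z_A)^α = (90.0/50.0)^0.213 = (1.8000)^0.213 = 1.13337
Power-density ratio: P_B/P_A = (V_B/V_A)³ = (1.13337)³ = 1.45586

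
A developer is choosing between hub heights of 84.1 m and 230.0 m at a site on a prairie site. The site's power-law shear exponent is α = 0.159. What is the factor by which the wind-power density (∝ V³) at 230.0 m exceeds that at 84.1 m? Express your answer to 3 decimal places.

1.616

Speed ratio: V_B/V_A = (z_B/z_A)^α = (230.0/84.1)^0.159 = (2.7348)^0.159 = 1.17347
Power-density ratio: P_B/P_A = (V_B/V_A)³ = (1.17347)³ = 1.61591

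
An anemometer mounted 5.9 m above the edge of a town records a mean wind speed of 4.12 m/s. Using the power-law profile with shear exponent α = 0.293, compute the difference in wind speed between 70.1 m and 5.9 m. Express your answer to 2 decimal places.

4.39 m/s

Power law: V₂ = V₁ · (z₂/z₁)^α = 4.12 × (11.8814)^0.293 = 8.5081 m/s
ΔV = 8.5081 − 4.12 = 4.3881 m/s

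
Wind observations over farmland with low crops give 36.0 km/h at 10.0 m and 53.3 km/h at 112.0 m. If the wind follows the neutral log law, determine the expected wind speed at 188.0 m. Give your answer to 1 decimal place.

Log law: V ∝ ln(z/z₀). From the pair, with r = V₁/V₂ = 0.67542,
ln z₀ = (ln z₁ − r·ln z₂)/(1 − r) = (2.3026 − 0.67542×4.7185)/0.32458 = -2.7247 → z₀ = 0.06556 m
V₃ = V₁ · ln(z₃/z₀)/ln(z₁/z₀) = 36.0 × 7.9612/5.0273 = 57.0089 km/h

57.0 km/h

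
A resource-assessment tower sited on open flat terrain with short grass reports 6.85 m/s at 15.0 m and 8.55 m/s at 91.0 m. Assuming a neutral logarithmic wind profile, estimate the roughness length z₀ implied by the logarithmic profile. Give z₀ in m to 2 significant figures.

Log law: V(z) ∝ ln(z/z₀). With r = V₁/V₂ = 6.85/8.55 = 0.80117,
r · ln(z₂/z₀) = ln(z₁/z₀) ⇒ ln z₀ = (ln z₁ − r·ln z₂)/(1 − r)
ln z₀ = (2.70805 − 0.80117×4.51086) / 0.19883 = -4.5562
z₀ = exp(-4.5562) = 0.01050 m

z₀ ≈ 0.011 m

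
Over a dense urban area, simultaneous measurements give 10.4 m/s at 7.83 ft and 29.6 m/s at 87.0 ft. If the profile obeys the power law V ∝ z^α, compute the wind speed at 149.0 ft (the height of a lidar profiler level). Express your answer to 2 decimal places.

First find α: α = ln(V₂/V₁)/ln(z₂/z₁) = ln(29.6/10.4)/ln(87.0/7.83) = 1.04597/2.40795 = 0.4344
Extrapolate from 87.0 ft to 149.0 ft: V₃ = 29.6 × (149.0/87.0)^0.4344 = 29.6 × 1.2633 = 37.3932 m/s

37.39 m/s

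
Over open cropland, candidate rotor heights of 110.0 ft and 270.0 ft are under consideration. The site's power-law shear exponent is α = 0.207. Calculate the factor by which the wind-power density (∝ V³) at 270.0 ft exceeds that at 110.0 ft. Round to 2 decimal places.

Speed ratio: V_B/V_A = (z_B/z_A)^α = (270.0/110.0)^0.207 = (2.4545)^0.207 = 1.20427
Power-density ratio: P_B/P_A = (V_B/V_A)³ = (1.20427)³ = 1.74651

1.75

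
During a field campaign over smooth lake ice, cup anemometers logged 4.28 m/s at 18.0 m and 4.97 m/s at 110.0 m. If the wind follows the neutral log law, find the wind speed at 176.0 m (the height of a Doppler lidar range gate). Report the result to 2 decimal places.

5.15 m/s

Log law: V ∝ ln(z/z₀). From the pair, with r = V₁/V₂ = 0.86117,
ln z₀ = (ln z₁ − r·ln z₂)/(1 − r) = (2.8904 − 0.86117×4.7005)/0.13883 = -8.3375 → z₀ = 0.0002394 m
V₃ = V₁ · ln(z₃/z₀)/ln(z₁/z₀) = 4.28 × 13.5080/11.2279 = 5.1492 m/s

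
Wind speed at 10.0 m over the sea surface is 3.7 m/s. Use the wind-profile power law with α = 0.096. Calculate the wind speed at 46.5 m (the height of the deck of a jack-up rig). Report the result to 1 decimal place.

Power-law profile: V₂ = V₁ · (z₂/z₁)^α
V₂ = 3.7 × (46.5/10.0)^0.096 = 3.7 × (4.6500)^0.096
    = 3.7 × 1.1590 = 4.2882 m/s

4.3 m/s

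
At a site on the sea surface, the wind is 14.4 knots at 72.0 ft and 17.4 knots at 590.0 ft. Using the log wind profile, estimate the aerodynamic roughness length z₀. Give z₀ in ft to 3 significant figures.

z₀ ≈ 0.00297 ft

Log law: V(z) ∝ ln(z/z₀). With r = V₁/V₂ = 14.4/17.4 = 0.82759,
r · ln(z₂/z₀) = ln(z₁/z₀) ⇒ ln z₀ = (ln z₁ − r·ln z₂)/(1 − r)
ln z₀ = (4.27667 − 0.82759×6.38012) / 0.17241 = -5.8199
z₀ = exp(-5.8199) = 0.002968 ft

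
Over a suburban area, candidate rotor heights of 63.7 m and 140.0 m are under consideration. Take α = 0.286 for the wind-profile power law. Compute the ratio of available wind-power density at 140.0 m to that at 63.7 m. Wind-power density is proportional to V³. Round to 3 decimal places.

1.965

Speed ratio: V_B/V_A = (z_B/z_A)^α = (140.0/63.7)^0.286 = (2.1978)^0.286 = 1.25259
Power-density ratio: P_B/P_A = (V_B/V_A)³ = (1.25259)³ = 1.96529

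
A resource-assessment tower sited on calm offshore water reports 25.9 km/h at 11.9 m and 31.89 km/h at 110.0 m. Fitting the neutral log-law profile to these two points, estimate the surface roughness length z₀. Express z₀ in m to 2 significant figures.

z₀ ≈ 0.00079 m

Log law: V(z) ∝ ln(z/z₀). With r = V₁/V₂ = 25.9/31.89 = 0.81217,
r · ln(z₂/z₀) = ln(z₁/z₀) ⇒ ln z₀ = (ln z₁ − r·ln z₂)/(1 − r)
ln z₀ = (2.47654 − 0.81217×4.70048) / 0.18783 = -7.1395
z₀ = exp(-7.1395) = 0.0007931 m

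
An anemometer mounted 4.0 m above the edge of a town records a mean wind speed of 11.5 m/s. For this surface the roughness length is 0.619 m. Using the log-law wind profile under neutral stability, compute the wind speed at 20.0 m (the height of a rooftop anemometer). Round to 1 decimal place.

Log law: V(z) ∝ ln(z/z₀), so V₂/V₁ = ln(z₂/z₀) / ln(z₁/z₀).
ln(20.0/0.619) = 3.4754, ln(4.0/0.619) = 1.8659
V₂ = 11.5 × 3.4754/1.8659 = 11.5 × 1.8625 = 21.4191 m/s

21.4 m/s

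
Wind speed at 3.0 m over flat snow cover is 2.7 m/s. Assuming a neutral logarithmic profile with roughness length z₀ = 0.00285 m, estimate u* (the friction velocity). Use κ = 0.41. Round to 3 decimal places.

u* ≈ 0.159 m/s

Log law: V(z) = (u*/κ) · ln(z/z₀) ⇒ u* = κ · V / ln(z/z₀)
u* = 0.41 × 2.7 / ln(3.0/0.00285) = 0.41 × 2.7 / 6.9590
   = 1.1070 / 6.9590 = 0.1591 m/s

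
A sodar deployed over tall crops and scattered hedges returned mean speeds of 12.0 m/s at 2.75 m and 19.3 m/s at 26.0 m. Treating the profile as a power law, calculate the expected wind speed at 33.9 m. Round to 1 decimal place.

First find α: α = ln(V₂/V₁)/ln(z₂/z₁) = ln(19.3/12.0)/ln(26.0/2.75) = 0.47520/2.24650 = 0.2115
Extrapolate from 26.0 m to 33.9 m: V₃ = 19.3 × (33.9/26.0)^0.2115 = 19.3 × 1.0577 = 20.4141 m/s

20.4 m/s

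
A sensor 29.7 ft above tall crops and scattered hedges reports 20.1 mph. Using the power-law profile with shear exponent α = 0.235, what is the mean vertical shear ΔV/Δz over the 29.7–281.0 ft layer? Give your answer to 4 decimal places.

0.0556 mph/ft

Power law: V₂ = V₁ · (z₂/z₁)^α = 20.1 × (9.4613)^0.235 = 34.0835 mph
ΔV/Δz = (34.0835 − 20.1)/(281.0 − 29.7) = 13.9835/251.3000 = 0.05564 mph/ft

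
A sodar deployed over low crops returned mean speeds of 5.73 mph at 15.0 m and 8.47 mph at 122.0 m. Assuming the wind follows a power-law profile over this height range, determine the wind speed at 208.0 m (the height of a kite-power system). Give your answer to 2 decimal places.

9.36 mph

First find α: α = ln(V₂/V₁)/ln(z₂/z₁) = ln(8.47/5.73)/ln(122.0/15.0) = 0.39081/2.09597 = 0.1865
Extrapolate from 122.0 m to 208.0 m: V₃ = 8.47 × (208.0/122.0)^0.1865 = 8.47 × 1.1046 = 9.3559 mph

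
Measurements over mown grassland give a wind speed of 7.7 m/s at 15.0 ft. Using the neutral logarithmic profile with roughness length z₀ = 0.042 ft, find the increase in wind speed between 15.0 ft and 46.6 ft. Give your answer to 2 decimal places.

Log law: V₂ = V₁ · ln(z₂/z₀)/ln(z₁/z₀) = 7.7 × 7.0117/5.8781 = 9.1849 m/s
ΔV = 9.1849 − 7.7 = 1.4849 m/s

1.48 m/s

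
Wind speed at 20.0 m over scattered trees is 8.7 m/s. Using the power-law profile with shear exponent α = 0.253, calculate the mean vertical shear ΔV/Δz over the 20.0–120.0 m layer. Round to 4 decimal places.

Power law: V₂ = V₁ · (z₂/z₁)^α = 8.7 × (6.0000)^0.253 = 13.6896 m/s
ΔV/Δz = (13.6896 − 8.7)/(120.0 − 20.0) = 4.9896/100.0000 = 0.04990 m/s/m

0.0499 m/s/m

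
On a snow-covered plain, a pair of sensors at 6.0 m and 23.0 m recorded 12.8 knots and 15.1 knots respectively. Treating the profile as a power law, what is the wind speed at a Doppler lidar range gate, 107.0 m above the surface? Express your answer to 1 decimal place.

18.2 knots

First find α: α = ln(V₂/V₁)/ln(z₂/z₁) = ln(15.1/12.8)/ln(23.0/6.0) = 0.16525/1.34373 = 0.1230
Extrapolate from 23.0 m to 107.0 m: V₃ = 15.1 × (107.0/23.0)^0.1230 = 15.1 × 1.2081 = 18.2425 knots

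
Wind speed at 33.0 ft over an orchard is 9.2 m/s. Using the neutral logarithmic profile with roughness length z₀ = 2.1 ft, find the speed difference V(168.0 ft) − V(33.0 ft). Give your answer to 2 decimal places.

5.44 m/s

Log law: V₂ = V₁ · ln(z₂/z₀)/ln(z₁/z₀) = 9.2 × 4.3820/2.7546 = 14.6355 m/s
ΔV = 14.6355 − 9.2 = 5.4355 m/s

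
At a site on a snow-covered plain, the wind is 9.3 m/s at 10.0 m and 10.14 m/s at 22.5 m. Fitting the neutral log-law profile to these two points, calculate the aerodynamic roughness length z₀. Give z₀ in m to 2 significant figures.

Log law: V(z) ∝ ln(z/z₀). With r = V₁/V₂ = 9.3/10.14 = 0.91716,
r · ln(z₂/z₀) = ln(z₁/z₀) ⇒ ln z₀ = (ln z₁ − r·ln z₂)/(1 − r)
ln z₀ = (2.30259 − 0.91716×3.11352) / 0.08284 = -6.6756
z₀ = exp(-6.6756) = 0.001261 m

z₀ ≈ 0.0013 m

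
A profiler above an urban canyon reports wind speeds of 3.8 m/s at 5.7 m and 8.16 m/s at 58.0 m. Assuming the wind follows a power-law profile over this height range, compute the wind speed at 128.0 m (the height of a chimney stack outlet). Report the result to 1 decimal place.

First find α: α = ln(V₂/V₁)/ln(z₂/z₁) = ln(8.16/3.8)/ln(58.0/5.7) = 0.76424/2.31998 = 0.3294
Extrapolate from 58.0 m to 128.0 m: V₃ = 8.16 × (128.0/58.0)^0.3294 = 8.16 × 1.2979 = 10.5910 m/s

10.6 m/s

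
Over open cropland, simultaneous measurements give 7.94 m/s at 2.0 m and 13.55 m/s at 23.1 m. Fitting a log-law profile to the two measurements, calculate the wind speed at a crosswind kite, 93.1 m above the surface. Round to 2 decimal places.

Log law: V ∝ ln(z/z₀). From the pair, with r = V₁/V₂ = 0.58598,
ln z₀ = (ln z₁ − r·ln z₂)/(1 − r) = (0.6931 − 0.58598×3.1398)/0.41402 = -2.7697 → z₀ = 0.06268 m
V₃ = V₁ · ln(z₃/z₀)/ln(z₁/z₀) = 7.94 × 7.3034/3.4629 = 16.7459 m/s

16.75 m/s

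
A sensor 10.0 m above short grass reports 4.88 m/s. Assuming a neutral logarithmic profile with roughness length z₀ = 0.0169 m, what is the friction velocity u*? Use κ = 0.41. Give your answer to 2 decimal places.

u* ≈ 0.31 m/s

Log law: V(z) = (u*/κ) · ln(z/z₀) ⇒ u* = κ · V / ln(z/z₀)
u* = 0.41 × 4.88 / ln(10.0/0.0169) = 0.41 × 4.88 / 6.3830
   = 2.0008 / 6.3830 = 0.3135 m/s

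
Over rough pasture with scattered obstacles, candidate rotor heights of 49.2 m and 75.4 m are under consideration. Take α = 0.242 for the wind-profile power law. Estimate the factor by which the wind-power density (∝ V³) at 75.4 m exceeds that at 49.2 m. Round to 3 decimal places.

1.363

Speed ratio: V_B/V_A = (z_B/z_A)^α = (75.4/49.2)^0.242 = (1.5325)^0.242 = 1.10884
Power-density ratio: P_B/P_A = (V_B/V_A)³ = (1.10884)³ = 1.36334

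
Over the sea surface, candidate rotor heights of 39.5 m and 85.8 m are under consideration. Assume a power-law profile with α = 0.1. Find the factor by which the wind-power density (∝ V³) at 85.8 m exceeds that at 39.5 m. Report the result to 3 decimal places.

Speed ratio: V_B/V_A = (z_B/z_A)^α = (85.8/39.5)^0.1 = (2.1722)^0.1 = 1.08066
Power-density ratio: P_B/P_A = (V_B/V_A)³ = (1.08066)³ = 1.26202

1.262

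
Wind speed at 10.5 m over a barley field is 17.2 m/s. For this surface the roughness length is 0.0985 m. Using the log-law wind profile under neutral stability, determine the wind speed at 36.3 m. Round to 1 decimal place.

21.8 m/s

Log law: V(z) ∝ ln(z/z₀), so V₂/V₁ = ln(z₂/z₀) / ln(z₁/z₀).
ln(36.3/0.0985) = 5.9095, ln(10.5/0.0985) = 4.6691
V₂ = 17.2 × 5.9095/4.6691 = 17.2 × 1.2657 = 21.7696 m/s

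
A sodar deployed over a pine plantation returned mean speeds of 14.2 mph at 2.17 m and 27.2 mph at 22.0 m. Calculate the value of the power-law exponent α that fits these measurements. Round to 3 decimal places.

Power law: V₂/V₁ = (z₂/z₁)^α ⇒ α = ln(V₂/V₁) / ln(z₂/z₁)
α = ln(27.2/14.2) / ln(22.0/2.17) = ln(1.9155) / ln(10.1382)
  = 0.64998 / 2.31632 = 0.28061

α ≈ 0.281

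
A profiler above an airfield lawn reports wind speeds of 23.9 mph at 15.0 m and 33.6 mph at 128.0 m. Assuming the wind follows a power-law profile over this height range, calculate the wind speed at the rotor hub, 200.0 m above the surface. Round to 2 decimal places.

36.07 mph

First find α: α = ln(V₂/V₁)/ln(z₂/z₁) = ln(33.6/23.9)/ln(128.0/15.0) = 0.34065/2.14398 = 0.1589
Extrapolate from 128.0 m to 200.0 m: V₃ = 33.6 × (200.0/128.0)^0.1589 = 33.6 × 1.0735 = 36.0690 mph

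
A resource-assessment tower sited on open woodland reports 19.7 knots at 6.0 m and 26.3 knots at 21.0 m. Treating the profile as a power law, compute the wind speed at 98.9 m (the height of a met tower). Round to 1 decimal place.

First find α: α = ln(V₂/V₁)/ln(z₂/z₁) = ln(26.3/19.7)/ln(21.0/6.0) = 0.28895/1.25276 = 0.2307
Extrapolate from 21.0 m to 98.9 m: V₃ = 26.3 × (98.9/21.0)^0.2307 = 26.3 × 1.4296 = 37.5992 knots

37.6 knots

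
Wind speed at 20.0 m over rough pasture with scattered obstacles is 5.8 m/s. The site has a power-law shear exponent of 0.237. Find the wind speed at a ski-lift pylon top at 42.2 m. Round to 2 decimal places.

6.92 m/s

Power-law profile: V₂ = V₁ · (z₂/z₁)^α
V₂ = 5.8 × (42.2/20.0)^0.237 = 5.8 × (2.1100)^0.237
    = 5.8 × 1.1936 = 6.9228 m/s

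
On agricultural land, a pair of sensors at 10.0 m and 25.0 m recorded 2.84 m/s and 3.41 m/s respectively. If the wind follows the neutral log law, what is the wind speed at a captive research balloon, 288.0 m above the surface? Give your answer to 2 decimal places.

Log law: V ∝ ln(z/z₀). From the pair, with r = V₁/V₂ = 0.83284,
ln z₀ = (ln z₁ − r·ln z₂)/(1 − r) = (2.3026 − 0.83284×3.2189)/0.16716 = -2.2628 → z₀ = 0.1041 m
V₃ = V₁ · ln(z₃/z₀)/ln(z₁/z₀) = 2.84 × 7.9258/4.5654 = 4.9304 m/s

4.93 m/s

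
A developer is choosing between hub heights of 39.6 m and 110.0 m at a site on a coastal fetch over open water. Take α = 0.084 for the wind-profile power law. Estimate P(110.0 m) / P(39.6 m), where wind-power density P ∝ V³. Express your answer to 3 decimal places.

Speed ratio: V_B/V_A = (z_B/z_A)^α = (110.0/39.6)^0.084 = (2.7778)^0.084 = 1.08961
Power-density ratio: P_B/P_A = (V_B/V_A)³ = (1.08961)³ = 1.29364

1.294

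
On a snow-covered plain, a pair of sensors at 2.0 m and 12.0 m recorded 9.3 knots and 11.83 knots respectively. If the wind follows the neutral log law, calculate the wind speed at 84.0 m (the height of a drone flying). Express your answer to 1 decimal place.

Log law: V ∝ ln(z/z₀). From the pair, with r = V₁/V₂ = 0.78614,
ln z₀ = (ln z₁ − r·ln z₂)/(1 − r) = (0.6931 − 0.78614×2.4849)/0.21386 = -5.8932 → z₀ = 0.002758 m
V₃ = V₁ · ln(z₃/z₀)/ln(z₁/z₀) = 9.3 × 10.3240/6.5863 = 14.5777 knots

14.6 knots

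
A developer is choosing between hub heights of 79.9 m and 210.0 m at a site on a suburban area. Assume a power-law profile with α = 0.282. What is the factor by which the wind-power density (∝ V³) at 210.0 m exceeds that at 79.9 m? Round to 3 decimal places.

2.265

Speed ratio: V_B/V_A = (z_B/z_A)^α = (210.0/79.9)^0.282 = (2.6283)^0.282 = 1.31325
Power-density ratio: P_B/P_A = (V_B/V_A)³ = (1.31325)³ = 2.26487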